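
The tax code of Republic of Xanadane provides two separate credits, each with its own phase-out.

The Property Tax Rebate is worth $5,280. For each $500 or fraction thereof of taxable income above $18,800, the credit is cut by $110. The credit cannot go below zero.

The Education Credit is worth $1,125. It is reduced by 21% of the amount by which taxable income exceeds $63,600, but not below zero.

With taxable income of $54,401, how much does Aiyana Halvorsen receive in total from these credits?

$1,125

Property Tax Rebate: income exceeds $18,800 by $35,601 → 72 increments × $110 = $7,920 ≥ base, so the credit is $0.
Education Credit: $54,401 is at or below the $63,600 threshold, so the full $1,125 applies.
Total: $0 + $1,125 = $1,125.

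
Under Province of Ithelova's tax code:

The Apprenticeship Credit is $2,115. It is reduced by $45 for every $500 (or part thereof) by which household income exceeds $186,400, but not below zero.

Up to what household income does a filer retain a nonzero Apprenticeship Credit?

After 46 increments the reduction is 46 × $45 = $2,070, leaving $45; one more increment wipes it out. Increment 46 ends at excess 46 × $500 = $23,000, so the highest qualifying income is $186,400 + $23,000 = $209,400.

$209,400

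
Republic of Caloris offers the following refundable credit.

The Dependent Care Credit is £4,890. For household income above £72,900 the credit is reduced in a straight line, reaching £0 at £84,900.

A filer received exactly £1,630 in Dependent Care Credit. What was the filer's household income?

£1,630 is 1,630/4,890 of the full £4,890, so 3,260/4,890 of the £12,000 range has been used: income = £72,900 + £12,000 × 3,260/4,890 = £80,900.

£80,900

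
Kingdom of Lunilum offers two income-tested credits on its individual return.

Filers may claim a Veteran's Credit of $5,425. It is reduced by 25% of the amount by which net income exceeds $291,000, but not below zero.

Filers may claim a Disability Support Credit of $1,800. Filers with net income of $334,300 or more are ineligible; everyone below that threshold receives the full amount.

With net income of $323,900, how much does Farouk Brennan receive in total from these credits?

$1,800

Veteran's Credit: 25% of the $32,900 excess over $291,000 is $8,225 ≥ base, so the credit is $0.
Disability Support Credit: $323,900 is below the $334,300 cutoff, so the full $1,800 applies.
Total: $0 + $1,800 = $1,800.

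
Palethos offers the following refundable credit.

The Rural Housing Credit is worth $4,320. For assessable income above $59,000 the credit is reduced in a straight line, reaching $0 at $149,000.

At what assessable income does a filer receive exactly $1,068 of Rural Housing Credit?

$1,068 is 1,068/4,320 of the full $4,320, so 3,252/4,320 of the $90,000 range has been used: income = $59,000 + $90,000 × 3,252/4,320 = $126,750.

$126,750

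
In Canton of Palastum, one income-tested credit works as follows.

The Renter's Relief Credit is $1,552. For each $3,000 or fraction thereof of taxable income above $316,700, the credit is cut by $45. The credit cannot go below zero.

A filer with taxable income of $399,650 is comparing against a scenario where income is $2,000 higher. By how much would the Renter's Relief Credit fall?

At $399,650 — income exceeds $316,700 by $82,950, which is 28 full-or-partial $3,000 increments; reduction = 28 × $45 = $1,260, leaving $292.
At $401,650 — income exceeds $316,700 by $84,950, which is 29 full-or-partial $3,000 increments; reduction = 29 × $45 = $1,305, leaving $247.
Lost: $292 − $247 = $45.

$45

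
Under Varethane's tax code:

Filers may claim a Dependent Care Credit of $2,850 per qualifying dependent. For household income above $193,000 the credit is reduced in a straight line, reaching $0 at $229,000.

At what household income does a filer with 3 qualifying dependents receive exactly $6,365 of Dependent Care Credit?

Full credit = 3 × $2,850 = $8,550.
$6,365 is 6,365/8,550 of the full $8,550, so 2,185/8,550 of the $36,000 range has been used: income = $193,000 + $36,000 × 2,185/8,550 = $202,200.

$202,200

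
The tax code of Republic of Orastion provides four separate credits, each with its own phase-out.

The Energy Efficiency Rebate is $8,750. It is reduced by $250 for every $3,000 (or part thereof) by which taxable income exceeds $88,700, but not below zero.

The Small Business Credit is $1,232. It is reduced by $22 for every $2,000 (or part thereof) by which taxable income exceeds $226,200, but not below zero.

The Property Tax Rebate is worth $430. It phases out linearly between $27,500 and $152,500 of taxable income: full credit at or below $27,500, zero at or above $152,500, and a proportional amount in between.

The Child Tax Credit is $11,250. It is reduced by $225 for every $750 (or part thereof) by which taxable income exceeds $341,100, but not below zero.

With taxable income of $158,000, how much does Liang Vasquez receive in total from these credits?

$15,232

Energy Efficiency Rebate: income exceeds $88,700 by $69,300, which is 24 full-or-partial $3,000 increments; reduction = 24 × $250 = $6,000, leaving $2,750.
Small Business Credit: $158,000 is at or below the $226,200 threshold, so the full $1,232 applies.
Property Tax Rebate: $158,000 is at or above $152,500, so the credit is $0.
Child Tax Credit: $158,000 is at or below the $341,100 threshold, so the full $11,250 applies.
Total: $2,750 + $1,232 + $0 + $11,250 = $15,232.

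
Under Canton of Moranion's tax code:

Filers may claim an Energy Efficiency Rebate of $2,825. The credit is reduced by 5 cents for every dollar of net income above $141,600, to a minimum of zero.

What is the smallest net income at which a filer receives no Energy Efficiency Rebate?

$198,100

The credit falls by 5% of each dollar above $141,600, so it reaches zero when the excess is $2,825 / 5% = $56,500: income = $141,600 + $56,500 = $198,100.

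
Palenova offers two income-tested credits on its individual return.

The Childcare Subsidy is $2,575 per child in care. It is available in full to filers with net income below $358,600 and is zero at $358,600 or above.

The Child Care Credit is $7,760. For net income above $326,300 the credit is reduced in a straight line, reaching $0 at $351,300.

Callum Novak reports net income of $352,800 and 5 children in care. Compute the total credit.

Childcare Subsidy: base = 5 × $2,575 = $12,875. $352,800 is below the $358,600 cutoff, so the full $12,875 applies.
Child Care Credit: $352,800 is at or above $351,300, so the credit is $0.
Total: $12,875 + $0 = $12,875.

$12,875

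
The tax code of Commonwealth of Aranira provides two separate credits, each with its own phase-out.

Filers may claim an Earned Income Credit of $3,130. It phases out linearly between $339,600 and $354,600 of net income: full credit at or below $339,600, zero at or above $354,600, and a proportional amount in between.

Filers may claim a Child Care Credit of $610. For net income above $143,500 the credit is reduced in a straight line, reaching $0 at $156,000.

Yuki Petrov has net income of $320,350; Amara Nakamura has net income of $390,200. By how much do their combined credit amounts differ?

Yuki ($320,350): Earned Income Credit: $320,350 is at or below the $339,600 threshold, so the full $3,130 applies. Child Care Credit: $320,350 is at or above $156,000, so the credit is $0. total $3,130 + $0 = $3,130
Amara ($390,200): Earned Income Credit: $390,200 is at or above $354,600, so the credit is $0. Child Care Credit: $390,200 is at or above $156,000, so the credit is $0. total $0 + $0 = $0
Difference: |$3,130 − $0| = $3,130.

$3,130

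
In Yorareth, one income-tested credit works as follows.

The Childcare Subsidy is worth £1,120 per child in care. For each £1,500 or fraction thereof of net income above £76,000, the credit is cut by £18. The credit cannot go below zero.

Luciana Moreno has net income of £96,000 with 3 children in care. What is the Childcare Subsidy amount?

Childcare Subsidy: base = 3 × £1,120 = £3,360. income exceeds £76,000 by £20,000, which is 14 full-or-partial £1,500 increments; reduction = 14 × £18 = £252, leaving £3,108.

£3,108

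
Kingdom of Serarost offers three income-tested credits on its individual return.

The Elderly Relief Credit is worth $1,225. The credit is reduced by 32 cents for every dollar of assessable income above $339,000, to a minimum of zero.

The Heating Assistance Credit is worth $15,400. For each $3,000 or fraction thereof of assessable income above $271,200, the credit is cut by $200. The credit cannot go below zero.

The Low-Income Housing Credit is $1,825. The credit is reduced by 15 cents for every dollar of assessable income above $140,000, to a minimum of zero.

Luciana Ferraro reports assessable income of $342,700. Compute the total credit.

Elderly Relief Credit: 32% of the $3,700 excess over $339,000 is $1,184; credit = $1,225 − $1,184 = $41.
Heating Assistance Credit: income exceeds $271,200 by $71,500, which is 24 full-or-partial $3,000 increments; reduction = 24 × $200 = $4,800, leaving $10,600.
Low-Income Housing Credit: 15% of the $202,700 excess over $140,000 is $30,405 ≥ base, so the credit is $0.
Total: $41 + $10,600 + $0 = $10,641.

$10,641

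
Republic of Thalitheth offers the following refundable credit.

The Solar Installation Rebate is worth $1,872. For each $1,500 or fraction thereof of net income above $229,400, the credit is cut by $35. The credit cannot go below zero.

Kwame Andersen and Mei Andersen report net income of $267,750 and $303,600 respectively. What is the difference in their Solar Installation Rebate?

Kwame ($267,750): Solar Installation Rebate: income exceeds $229,400 by $38,350, which is 26 full-or-partial $1,500 increments; reduction = 26 × $35 = $910, leaving $962.
Mei ($303,600): Solar Installation Rebate: income exceeds $229,400 by $74,200, which is 50 full-or-partial $1,500 increments; reduction = 50 × $35 = $1,750, leaving $122.
Difference: |$962 − $122| = $840.

$840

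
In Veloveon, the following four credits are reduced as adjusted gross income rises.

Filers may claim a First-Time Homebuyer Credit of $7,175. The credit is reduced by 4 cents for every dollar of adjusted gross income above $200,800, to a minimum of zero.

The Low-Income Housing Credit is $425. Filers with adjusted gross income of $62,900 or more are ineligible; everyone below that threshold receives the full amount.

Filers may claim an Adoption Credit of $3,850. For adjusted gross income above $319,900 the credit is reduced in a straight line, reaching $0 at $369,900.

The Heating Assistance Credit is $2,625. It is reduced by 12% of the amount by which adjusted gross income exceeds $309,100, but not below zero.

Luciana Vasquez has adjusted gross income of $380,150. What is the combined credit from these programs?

First-Time Homebuyer Credit: 4% of the $179,350 excess over $200,800 is $7,174; credit = $7,175 − $7,174 = $1.
Low-Income Housing Credit: $380,150 meets or exceeds the $62,900 cutoff, so the credit is $0.
Adoption Credit: $380,150 is at or above $369,900, so the credit is $0.
Heating Assistance Credit: 12% of the $71,050 excess over $309,100 is $8,526 ≥ base, so the credit is $0.
Total: $1 + $0 + $0 + $0 = $1.

$1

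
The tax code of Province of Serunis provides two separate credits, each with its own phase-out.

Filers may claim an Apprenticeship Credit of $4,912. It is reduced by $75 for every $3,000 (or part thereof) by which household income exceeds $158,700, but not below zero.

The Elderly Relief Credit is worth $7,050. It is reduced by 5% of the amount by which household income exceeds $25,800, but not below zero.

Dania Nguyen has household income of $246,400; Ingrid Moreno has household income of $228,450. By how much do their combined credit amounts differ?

$450

Dania ($246,400): Apprenticeship Credit: income exceeds $158,700 by $87,700, which is 30 full-or-partial $3,000 increments; reduction = 30 × $75 = $2,250, leaving $2,662. Elderly Relief Credit: 5% of the $220,600 excess over $25,800 is $11,030 ≥ base, so the credit is $0. total $2,662 + $0 = $2,662
Ingrid ($228,450): Apprenticeship Credit: income exceeds $158,700 by $69,750, which is 24 full-or-partial $3,000 increments; reduction = 24 × $75 = $1,800, leaving $3,112. Elderly Relief Credit: 5% of the $202,650 excess over $25,800 is $10,132.50 ≥ base, so the credit is $0. total $3,112 + $0 = $3,112
Difference: |$2,662 − $3,112| = $450.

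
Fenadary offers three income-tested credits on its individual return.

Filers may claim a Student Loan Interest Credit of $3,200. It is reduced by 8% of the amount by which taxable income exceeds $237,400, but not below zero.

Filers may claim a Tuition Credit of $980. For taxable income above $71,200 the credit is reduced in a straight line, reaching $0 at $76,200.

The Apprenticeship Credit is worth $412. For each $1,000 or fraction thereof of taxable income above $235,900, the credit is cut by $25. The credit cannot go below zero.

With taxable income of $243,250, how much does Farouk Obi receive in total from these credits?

$2,944

Student Loan Interest Credit: 8% of the $5,850 excess over $237,400 is $468; credit = $3,200 − $468 = $2,732.
Tuition Credit: $243,250 is at or above $76,200, so the credit is $0.
Apprenticeship Credit: income exceeds $235,900 by $7,350, which is 8 full-or-partial $1,000 increments; reduction = 8 × $25 = $200, leaving $212.
Total: $2,732 + $0 + $212 = $2,944.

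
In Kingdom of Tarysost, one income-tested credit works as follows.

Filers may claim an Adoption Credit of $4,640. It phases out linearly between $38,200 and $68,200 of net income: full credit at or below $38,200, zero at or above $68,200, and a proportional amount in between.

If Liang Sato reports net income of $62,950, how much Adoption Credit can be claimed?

$812

Adoption Credit: $62,950 is $24,750 into a $30,000 phase-out range, leaving 5,250/30,000 of the credit: $4,640 × 5,250/30,000 = $812.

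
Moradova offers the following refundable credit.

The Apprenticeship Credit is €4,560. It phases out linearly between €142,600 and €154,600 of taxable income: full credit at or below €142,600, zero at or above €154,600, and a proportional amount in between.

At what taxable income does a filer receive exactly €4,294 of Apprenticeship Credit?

€143,300

€4,294 is 4,294/4,560 of the full €4,560, so 266/4,560 of the €12,000 range has been used: income = €142,600 + €12,000 × 266/4,560 = €143,300.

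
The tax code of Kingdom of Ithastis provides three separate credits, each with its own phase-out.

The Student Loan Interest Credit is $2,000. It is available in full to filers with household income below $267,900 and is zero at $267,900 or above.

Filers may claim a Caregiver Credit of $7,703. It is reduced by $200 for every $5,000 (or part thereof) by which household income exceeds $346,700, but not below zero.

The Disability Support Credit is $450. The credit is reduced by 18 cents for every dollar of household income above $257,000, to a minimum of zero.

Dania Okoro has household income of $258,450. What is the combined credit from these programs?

Student Loan Interest Credit: $258,450 is below the $267,900 cutoff, so the full $2,000 applies.
Caregiver Credit: $258,450 is at or below the $346,700 threshold, so the full $7,703 applies.
Disability Support Credit: 18% of the $1,450 excess over $257,000 is $261; credit = $450 − $261 = $189.
Total: $2,000 + $7,703 + $189 = $9,892.

$9,892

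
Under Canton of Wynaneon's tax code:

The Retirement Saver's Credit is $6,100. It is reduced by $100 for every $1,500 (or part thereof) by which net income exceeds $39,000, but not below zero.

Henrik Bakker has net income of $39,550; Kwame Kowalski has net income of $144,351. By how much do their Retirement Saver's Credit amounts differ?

$6,000

Henrik ($39,550): Retirement Saver's Credit: income exceeds $39,000 by $550, which is 1 full-or-partial $1,500 increment; reduction = 1 × $100 = $100, leaving $6,000.
Kwame ($144,351): Retirement Saver's Credit: income exceeds $39,000 by $105,351 → 71 increments × $100 = $7,100 ≥ base, so the credit is $0.
Difference: |$6,000 − $0| = $6,000.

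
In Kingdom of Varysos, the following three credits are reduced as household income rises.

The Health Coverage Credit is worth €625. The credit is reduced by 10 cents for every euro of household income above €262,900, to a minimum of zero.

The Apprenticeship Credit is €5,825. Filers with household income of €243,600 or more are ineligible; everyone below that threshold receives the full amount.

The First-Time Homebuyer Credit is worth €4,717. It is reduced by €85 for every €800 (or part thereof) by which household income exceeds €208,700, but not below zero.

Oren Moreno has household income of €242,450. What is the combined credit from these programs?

€7,512

Health Coverage Credit: €242,450 is at or below the €262,900 threshold, so the full €625 applies.
Apprenticeship Credit: €242,450 is below the €243,600 cutoff, so the full €5,825 applies.
First-Time Homebuyer Credit: income exceeds €208,700 by €33,750, which is 43 full-or-partial €800 increments; reduction = 43 × €85 = €3,655, leaving €1,062.
Total: €625 + €5,825 + €1,062 = €7,512.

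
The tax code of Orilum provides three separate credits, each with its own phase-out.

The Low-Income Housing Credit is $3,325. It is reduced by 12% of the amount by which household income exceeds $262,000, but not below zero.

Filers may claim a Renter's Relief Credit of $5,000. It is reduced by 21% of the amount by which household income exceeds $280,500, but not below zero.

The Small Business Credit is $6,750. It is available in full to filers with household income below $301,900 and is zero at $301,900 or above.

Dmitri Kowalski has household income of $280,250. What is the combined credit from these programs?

$12,885

Low-Income Housing Credit: 12% of the $18,250 excess over $262,000 is $2,190; credit = $3,325 − $2,190 = $1,135.
Renter's Relief Credit: $280,250 is at or below the $280,500 threshold, so the full $5,000 applies.
Small Business Credit: $280,250 is below the $301,900 cutoff, so the full $6,750 applies.
Total: $1,135 + $5,000 + $6,750 = $12,885.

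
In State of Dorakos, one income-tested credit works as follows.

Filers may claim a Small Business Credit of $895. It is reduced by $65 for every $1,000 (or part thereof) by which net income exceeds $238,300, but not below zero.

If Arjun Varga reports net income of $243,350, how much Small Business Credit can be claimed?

$505

Small Business Credit: income exceeds $238,300 by $5,050, which is 6 full-or-partial $1,000 increments; reduction = 6 × $65 = $390, leaving $505.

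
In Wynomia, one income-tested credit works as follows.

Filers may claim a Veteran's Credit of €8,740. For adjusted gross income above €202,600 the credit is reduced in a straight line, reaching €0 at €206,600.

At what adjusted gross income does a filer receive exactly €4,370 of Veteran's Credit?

€4,370 is 4,370/8,740 of the full €8,740, so 4,370/8,740 of the €4,000 range has been used: income = €202,600 + €4,000 × 4,370/8,740 = €204,600.

€204,600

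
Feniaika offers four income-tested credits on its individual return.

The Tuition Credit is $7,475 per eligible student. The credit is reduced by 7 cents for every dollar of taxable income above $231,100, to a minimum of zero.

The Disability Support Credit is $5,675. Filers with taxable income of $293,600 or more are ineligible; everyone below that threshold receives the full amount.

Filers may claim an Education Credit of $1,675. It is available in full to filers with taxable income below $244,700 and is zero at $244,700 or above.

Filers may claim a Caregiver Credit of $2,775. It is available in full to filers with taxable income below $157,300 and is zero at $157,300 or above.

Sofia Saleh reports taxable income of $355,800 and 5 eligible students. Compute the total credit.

Tuition Credit: base = 5 × $7,475 = $37,375. 7% of the $124,700 excess over $231,100 is $8,729; credit = $37,375 − $8,729 = $28,646.
Disability Support Credit: $355,800 meets or exceeds the $293,600 cutoff, so the credit is $0.
Education Credit: $355,800 meets or exceeds the $244,700 cutoff, so the credit is $0.
Caregiver Credit: $355,800 meets or exceeds the $157,300 cutoff, so the credit is $0.
Total: $28,646 + $0 + $0 + $0 = $28,646.

$28,646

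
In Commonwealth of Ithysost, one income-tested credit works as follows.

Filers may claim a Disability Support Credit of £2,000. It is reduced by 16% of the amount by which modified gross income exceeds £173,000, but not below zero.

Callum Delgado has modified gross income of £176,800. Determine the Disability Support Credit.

Disability Support Credit: 16% of the £3,800 excess over £173,000 is £608; credit = £2,000 − £608 = £1,392.

£1,392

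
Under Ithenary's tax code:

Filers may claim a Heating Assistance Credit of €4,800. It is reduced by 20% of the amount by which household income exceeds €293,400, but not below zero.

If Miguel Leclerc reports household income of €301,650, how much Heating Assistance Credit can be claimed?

€3,150

Heating Assistance Credit: 20% of the €8,250 excess over €293,400 is €1,650; credit = €4,800 − €1,650 = €3,150.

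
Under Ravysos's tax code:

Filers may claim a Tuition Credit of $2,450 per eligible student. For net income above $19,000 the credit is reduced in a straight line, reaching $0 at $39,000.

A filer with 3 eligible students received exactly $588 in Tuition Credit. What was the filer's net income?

$37,400

Full credit = 3 × $2,450 = $7,350.
$588 is 588/7,350 of the full $7,350, so 6,762/7,350 of the $20,000 range has been used: income = $19,000 + $20,000 × 6,762/7,350 = $37,400.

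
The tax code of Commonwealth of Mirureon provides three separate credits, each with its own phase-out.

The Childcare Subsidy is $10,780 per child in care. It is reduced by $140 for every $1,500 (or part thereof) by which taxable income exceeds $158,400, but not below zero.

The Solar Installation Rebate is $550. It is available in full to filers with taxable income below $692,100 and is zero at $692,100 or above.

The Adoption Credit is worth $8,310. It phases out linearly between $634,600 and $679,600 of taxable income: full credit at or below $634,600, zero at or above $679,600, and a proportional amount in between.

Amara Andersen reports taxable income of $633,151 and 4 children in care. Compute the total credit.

$8,860

Childcare Subsidy: base = 4 × $10,780 = $43,120. income exceeds $158,400 by $474,751 → 317 increments × $140 = $44,380 ≥ base, so the credit is $0.
Solar Installation Rebate: $633,151 is below the $692,100 cutoff, so the full $550 applies.
Adoption Credit: $633,151 is at or below the $634,600 threshold, so the full $8,310 applies.
Total: $0 + $550 + $8,310 = $8,860.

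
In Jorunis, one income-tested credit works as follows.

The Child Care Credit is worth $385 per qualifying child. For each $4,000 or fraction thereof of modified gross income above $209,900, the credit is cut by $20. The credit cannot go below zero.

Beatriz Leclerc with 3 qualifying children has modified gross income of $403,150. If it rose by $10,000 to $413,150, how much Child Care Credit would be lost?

$40

At $403,150 — base = 3 × $385 = $1,155. income exceeds $209,900 by $193,250, which is 49 full-or-partial $4,000 increments; reduction = 49 × $20 = $980, leaving $175.
At $413,150 — base = 3 × $385 = $1,155. income exceeds $209,900 by $203,250, which is 51 full-or-partial $4,000 increments; reduction = 51 × $20 = $1,020, leaving $135.
Lost: $175 − $135 = $40.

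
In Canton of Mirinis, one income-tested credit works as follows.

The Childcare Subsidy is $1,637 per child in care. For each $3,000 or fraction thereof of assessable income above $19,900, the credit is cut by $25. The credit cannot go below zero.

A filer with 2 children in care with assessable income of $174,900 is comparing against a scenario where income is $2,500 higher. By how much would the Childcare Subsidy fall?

At $174,900 — base = 2 × $1,637 = $3,274. income exceeds $19,900 by $155,000, which is 52 full-or-partial $3,000 increments; reduction = 52 × $25 = $1,300, leaving $1,974.
At $177,400 — base = 2 × $1,637 = $3,274. income exceeds $19,900 by $157,500, which is 53 full-or-partial $3,000 increments; reduction = 53 × $25 = $1,325, leaving $1,949.
Lost: $1,974 − $1,949 = $25.

$25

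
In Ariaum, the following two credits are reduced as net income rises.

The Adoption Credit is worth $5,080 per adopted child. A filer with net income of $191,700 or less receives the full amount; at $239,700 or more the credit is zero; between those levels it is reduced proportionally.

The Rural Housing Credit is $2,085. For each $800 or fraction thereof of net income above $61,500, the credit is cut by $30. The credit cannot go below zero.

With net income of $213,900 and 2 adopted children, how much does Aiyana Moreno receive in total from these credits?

Adoption Credit: base = 2 × $5,080 = $10,160. $213,900 is $22,200 into a $48,000 phase-out range, leaving 25,800/48,000 of the credit: $10,160 × 25,800/48,000 = $5,461.
Rural Housing Credit: income exceeds $61,500 by $152,400 → 191 increments × $30 = $5,730 ≥ base, so the credit is $0.
Total: $5,461 + $0 = $5,461.

$5,461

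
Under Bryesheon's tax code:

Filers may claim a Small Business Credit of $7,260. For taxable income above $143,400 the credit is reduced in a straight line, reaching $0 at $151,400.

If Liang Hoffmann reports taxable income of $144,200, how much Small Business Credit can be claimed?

$6,534

Small Business Credit: $144,200 is $800 into a $8,000 phase-out range, leaving 7,200/8,000 of the credit: $7,260 × 7,200/8,000 = $6,534.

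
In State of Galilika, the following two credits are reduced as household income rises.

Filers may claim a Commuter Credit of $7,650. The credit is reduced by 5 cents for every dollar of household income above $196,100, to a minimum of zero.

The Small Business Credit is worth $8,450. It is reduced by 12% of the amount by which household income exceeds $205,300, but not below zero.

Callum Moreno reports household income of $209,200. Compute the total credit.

Commuter Credit: 5% of the $13,100 excess over $196,100 is $655; credit = $7,650 − $655 = $6,995.
Small Business Credit: 12% of the $3,900 excess over $205,300 is $468; credit = $8,450 − $468 = $7,982.
Total: $6,995 + $7,982 = $14,977.

$14,977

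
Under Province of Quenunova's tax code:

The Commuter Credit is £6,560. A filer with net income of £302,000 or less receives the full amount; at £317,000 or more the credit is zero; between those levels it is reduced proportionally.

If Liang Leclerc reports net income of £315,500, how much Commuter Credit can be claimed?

Commuter Credit: £315,500 is £13,500 into a £15,000 phase-out range, leaving 1,500/15,000 of the credit: £6,560 × 1,500/15,000 = £656.

£656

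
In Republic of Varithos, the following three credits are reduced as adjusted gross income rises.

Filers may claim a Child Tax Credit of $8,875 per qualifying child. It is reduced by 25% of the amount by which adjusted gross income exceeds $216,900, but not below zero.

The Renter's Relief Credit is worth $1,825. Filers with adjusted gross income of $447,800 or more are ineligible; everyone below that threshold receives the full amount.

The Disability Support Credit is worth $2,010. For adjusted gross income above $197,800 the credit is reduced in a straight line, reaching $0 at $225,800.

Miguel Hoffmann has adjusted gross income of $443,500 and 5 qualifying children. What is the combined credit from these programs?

$1,825

Child Tax Credit: base = 5 × $8,875 = $44,375. 25% of the $226,600 excess over $216,900 is $56,650 ≥ base, so the credit is $0.
Renter's Relief Credit: $443,500 is below the $447,800 cutoff, so the full $1,825 applies.
Disability Support Credit: $443,500 is at or above $225,800, so the credit is $0.
Total: $0 + $1,825 + $0 = $1,825.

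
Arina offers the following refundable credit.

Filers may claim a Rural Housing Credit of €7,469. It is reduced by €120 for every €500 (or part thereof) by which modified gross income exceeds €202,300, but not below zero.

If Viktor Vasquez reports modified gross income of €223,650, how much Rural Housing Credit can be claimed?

Rural Housing Credit: income exceeds €202,300 by €21,350, which is 43 full-or-partial €500 increments; reduction = 43 × €120 = €5,160, leaving €2,309.

€2,309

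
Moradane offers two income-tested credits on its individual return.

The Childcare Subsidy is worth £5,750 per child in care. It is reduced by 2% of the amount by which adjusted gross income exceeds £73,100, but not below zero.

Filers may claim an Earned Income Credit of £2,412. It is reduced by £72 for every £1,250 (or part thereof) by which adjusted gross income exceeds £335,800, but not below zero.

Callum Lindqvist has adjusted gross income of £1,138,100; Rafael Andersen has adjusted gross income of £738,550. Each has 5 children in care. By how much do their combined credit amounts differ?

£7,991

Callum (£1,138,100): Childcare Subsidy: base = 5 × £5,750 = £28,750. 2% of the £1,065,000 excess over £73,100 is £21,300; credit = £28,750 − £21,300 = £7,450. Earned Income Credit: income exceeds £335,800 by £802,300 → 642 increments × £72 = £46,224 ≥ base, so the credit is £0. total £7,450 + £0 = £7,450
Rafael (£738,550): Childcare Subsidy: base = 5 × £5,750 = £28,750. 2% of the £665,450 excess over £73,100 is £13,309; credit = £28,750 − £13,309 = £15,441. Earned Income Credit: income exceeds £335,800 by £402,750 → 323 increments × £72 = £23,256 ≥ base, so the credit is £0. total £15,441 + £0 = £15,441
Difference: |£7,450 − £15,441| = £7,991.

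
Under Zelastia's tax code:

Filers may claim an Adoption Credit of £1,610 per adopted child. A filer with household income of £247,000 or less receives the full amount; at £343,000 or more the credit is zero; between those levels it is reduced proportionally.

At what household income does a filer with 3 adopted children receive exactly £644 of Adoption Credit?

£330,200

Full credit = 3 × £1,610 = £4,830.
£644 is 644/4,830 of the full £4,830, so 4,186/4,830 of the £96,000 range has been used: income = £247,000 + £96,000 × 4,186/4,830 = £330,200.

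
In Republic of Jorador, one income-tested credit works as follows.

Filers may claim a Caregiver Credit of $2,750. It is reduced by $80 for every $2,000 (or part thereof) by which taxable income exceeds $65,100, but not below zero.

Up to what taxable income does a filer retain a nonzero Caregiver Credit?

$133,100

After 34 increments the reduction is 34 × $80 = $2,720, leaving $30; one more increment wipes it out. Increment 34 ends at excess 34 × $2,000 = $68,000, so the highest qualifying income is $65,100 + $68,000 = $133,100.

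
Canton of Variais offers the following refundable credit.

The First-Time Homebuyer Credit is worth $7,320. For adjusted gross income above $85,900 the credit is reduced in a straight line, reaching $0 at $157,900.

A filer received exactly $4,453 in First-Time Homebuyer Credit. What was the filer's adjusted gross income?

$4,453 is 4,453/7,320 of the full $7,320, so 2,867/7,320 of the $72,000 range has been used: income = $85,900 + $72,000 × 2,867/7,320 = $114,100.

$114,100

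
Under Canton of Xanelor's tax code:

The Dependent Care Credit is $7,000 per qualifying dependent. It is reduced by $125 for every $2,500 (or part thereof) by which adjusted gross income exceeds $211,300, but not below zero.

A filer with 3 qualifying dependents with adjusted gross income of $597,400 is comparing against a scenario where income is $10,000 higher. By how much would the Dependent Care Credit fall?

At $597,400 — base = 3 × $7,000 = $21,000. income exceeds $211,300 by $386,100, which is 155 full-or-partial $2,500 increments; reduction = 155 × $125 = $19,375, leaving $1,625.
At $607,400 — base = 3 × $7,000 = $21,000. income exceeds $211,300 by $396,100, which is 159 full-or-partial $2,500 increments; reduction = 159 × $125 = $19,875, leaving $1,125.
Lost: $1,625 − $1,125 = $500.

$500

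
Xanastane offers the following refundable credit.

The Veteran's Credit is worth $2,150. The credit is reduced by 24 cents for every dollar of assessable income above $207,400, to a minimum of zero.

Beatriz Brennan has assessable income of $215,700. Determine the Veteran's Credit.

Veteran's Credit: 24% of the $8,300 excess over $207,400 is $1,992; credit = $2,150 − $1,992 = $158.

$158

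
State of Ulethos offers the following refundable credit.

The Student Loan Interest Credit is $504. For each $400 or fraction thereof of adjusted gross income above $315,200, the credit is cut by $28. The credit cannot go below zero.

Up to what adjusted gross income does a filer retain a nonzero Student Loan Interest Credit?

After 17 increments the reduction is 17 × $28 = $476, leaving $28; one more increment wipes it out. Increment 17 ends at excess 17 × $400 = $6,800, so the highest qualifying income is $315,200 + $6,800 = $322,000.

$322,000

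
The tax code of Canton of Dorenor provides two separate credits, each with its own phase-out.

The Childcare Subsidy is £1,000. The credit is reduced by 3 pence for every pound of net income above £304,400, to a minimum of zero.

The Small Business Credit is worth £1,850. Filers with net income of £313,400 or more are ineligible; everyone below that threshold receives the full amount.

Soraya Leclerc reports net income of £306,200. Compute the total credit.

£2,796

Childcare Subsidy: 3% of the £1,800 excess over £304,400 is £54; credit = £1,000 − £54 = £946.
Small Business Credit: £306,200 is below the £313,400 cutoff, so the full £1,850 applies.
Total: £946 + £1,850 = £2,796.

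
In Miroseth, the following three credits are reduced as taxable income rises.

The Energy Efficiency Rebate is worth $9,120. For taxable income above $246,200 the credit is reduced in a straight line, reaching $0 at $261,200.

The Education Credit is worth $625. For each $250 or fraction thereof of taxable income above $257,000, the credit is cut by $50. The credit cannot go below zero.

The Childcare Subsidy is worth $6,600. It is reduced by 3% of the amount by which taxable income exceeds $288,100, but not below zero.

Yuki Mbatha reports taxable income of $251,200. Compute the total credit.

Energy Efficiency Rebate: $251,200 is $5,000 into a $15,000 phase-out range, leaving 10,000/15,000 of the credit: $9,120 × 10,000/15,000 = $6,080.
Education Credit: $251,200 is at or below the $257,000 threshold, so the full $625 applies.
Childcare Subsidy: $251,200 is at or below the $288,100 threshold, so the full $6,600 applies.
Total: $6,080 + $625 + $6,600 = $13,305.

$13,305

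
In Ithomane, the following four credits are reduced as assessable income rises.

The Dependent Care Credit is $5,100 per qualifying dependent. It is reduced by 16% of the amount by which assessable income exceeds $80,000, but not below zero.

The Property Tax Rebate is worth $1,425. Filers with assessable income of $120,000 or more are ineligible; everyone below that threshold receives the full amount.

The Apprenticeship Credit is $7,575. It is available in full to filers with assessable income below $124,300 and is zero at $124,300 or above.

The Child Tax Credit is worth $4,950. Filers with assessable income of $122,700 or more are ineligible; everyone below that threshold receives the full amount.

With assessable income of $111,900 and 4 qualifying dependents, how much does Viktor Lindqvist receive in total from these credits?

$29,246

Dependent Care Credit: base = 4 × $5,100 = $20,400. 16% of the $31,900 excess over $80,000 is $5,104; credit = $20,400 − $5,104 = $15,296.
Property Tax Rebate: $111,900 is below the $120,000 cutoff, so the full $1,425 applies.
Apprenticeship Credit: $111,900 is below the $124,300 cutoff, so the full $7,575 applies.
Child Tax Credit: $111,900 is below the $122,700 cutoff, so the full $4,950 applies.
Total: $15,296 + $1,425 + $7,575 + $4,950 = $29,246.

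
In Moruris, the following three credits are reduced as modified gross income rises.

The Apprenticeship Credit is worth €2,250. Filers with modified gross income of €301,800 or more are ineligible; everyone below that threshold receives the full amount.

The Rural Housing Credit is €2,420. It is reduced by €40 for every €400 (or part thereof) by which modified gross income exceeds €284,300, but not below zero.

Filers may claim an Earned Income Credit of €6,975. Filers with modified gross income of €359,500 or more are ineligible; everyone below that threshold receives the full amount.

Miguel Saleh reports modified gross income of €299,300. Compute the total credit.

Apprenticeship Credit: €299,300 is below the €301,800 cutoff, so the full €2,250 applies.
Rural Housing Credit: income exceeds €284,300 by €15,000, which is 38 full-or-partial €400 increments; reduction = 38 × €40 = €1,520, leaving €900.
Earned Income Credit: €299,300 is below the €359,500 cutoff, so the full €6,975 applies.
Total: €2,250 + €900 + €6,975 = €10,125.

€10,125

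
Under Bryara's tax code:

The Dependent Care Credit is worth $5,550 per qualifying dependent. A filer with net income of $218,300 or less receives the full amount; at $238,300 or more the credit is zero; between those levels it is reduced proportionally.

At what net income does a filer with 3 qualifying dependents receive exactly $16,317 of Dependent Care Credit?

Full credit = 3 × $5,550 = $16,650.
$16,317 is 16,317/16,650 of the full $16,650, so 333/16,650 of the $20,000 range has been used: income = $218,300 + $20,000 × 333/16,650 = $218,700.

$218,700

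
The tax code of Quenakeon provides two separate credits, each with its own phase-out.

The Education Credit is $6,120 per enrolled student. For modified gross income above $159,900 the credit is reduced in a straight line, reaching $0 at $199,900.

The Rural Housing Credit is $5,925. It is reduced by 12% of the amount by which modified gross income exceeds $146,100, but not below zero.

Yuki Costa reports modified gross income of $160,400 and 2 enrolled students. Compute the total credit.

Education Credit: base = 2 × $6,120 = $12,240. $160,400 is $500 into a $40,000 phase-out range, leaving 39,500/40,000 of the credit: $12,240 × 39,500/40,000 = $12,087.
Rural Housing Credit: 12% of the $14,300 excess over $146,100 is $1,716; credit = $5,925 − $1,716 = $4,209.
Total: $12,087 + $4,209 = $16,296.

$16,296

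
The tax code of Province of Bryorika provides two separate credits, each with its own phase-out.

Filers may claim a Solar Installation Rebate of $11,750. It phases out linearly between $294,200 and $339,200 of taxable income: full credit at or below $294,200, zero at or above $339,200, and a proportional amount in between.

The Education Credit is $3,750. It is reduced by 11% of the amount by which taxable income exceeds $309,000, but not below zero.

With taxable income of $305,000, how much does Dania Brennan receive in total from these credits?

$12,680

Solar Installation Rebate: $305,000 is $10,800 into a $45,000 phase-out range, leaving 34,200/45,000 of the credit: $11,750 × 34,200/45,000 = $8,930.
Education Credit: $305,000 is at or below the $309,000 threshold, so the full $3,750 applies.
Total: $8,930 + $3,750 = $12,680.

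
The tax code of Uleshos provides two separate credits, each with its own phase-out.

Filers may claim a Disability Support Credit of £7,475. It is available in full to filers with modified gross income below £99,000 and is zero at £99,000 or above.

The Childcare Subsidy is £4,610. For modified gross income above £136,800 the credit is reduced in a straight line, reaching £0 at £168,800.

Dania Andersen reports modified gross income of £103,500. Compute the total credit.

£4,610

Disability Support Credit: £103,500 meets or exceeds the £99,000 cutoff, so the credit is £0.
Childcare Subsidy: £103,500 is at or below the £136,800 threshold, so the full £4,610 applies.
Total: £0 + £4,610 = £4,610.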